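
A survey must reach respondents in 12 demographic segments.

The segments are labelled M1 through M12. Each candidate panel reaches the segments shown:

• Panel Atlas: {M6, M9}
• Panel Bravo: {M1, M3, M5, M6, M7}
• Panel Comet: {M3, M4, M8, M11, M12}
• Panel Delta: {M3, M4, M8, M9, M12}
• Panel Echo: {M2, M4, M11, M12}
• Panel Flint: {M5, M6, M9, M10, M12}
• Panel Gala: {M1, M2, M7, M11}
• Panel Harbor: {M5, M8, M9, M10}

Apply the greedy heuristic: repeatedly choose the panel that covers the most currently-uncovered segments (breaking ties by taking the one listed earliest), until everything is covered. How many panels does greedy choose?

4

Greedy: pick Bravo (covers 5 new) → pick Comet (covers 4 new) → pick Flint (covers 2 new) → pick Echo (covers 1 new). Total picks: 4.
(The true minimum cover uses only 3 panels, so greedy is not optimal here.)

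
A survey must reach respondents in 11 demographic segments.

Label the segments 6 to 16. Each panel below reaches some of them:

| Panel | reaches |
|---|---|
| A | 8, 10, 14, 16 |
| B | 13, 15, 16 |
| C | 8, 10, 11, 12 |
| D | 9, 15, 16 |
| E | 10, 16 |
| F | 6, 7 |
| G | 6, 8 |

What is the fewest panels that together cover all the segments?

A and B and C and D and F together: A ∪ B ∪ C ∪ D ∪ F = {6, 7, 8, 9, 10, 11, 12, 13, 14, 15, 16} — every segment is covered.
Only A contains 14, so A is forced; the remaining 7 segments need at least 4 more panels (each remaining panel adds at most 2) — so at least 5 panels are needed, and 5 is optimal.

5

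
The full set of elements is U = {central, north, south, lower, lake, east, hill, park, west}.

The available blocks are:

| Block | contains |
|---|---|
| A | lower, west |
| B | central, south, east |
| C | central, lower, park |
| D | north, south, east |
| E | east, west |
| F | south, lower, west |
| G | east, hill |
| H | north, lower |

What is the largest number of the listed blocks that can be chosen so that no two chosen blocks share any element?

2

G, H are pairwise disjoint (G={east,hill}; H={north,lower}).
Every remaining block overlaps one of these, and no 3 of the listed blocks are pairwise disjoint, so 2 is the maximum.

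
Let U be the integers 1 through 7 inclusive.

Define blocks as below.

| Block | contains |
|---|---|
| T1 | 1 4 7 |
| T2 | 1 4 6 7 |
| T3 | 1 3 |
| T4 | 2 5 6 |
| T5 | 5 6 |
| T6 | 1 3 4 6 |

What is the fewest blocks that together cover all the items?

3

T2, T4, and T6 cover everything between them: the union {1, 2, 3, 4, 5, 6, 7} is all of U.
Only T4 contains 2, so T4 is forced; the remaining 4 items need at least 2 more blocks (each remaining block adds at most 3) — so at least 3 blocks are needed, and 3 is optimal.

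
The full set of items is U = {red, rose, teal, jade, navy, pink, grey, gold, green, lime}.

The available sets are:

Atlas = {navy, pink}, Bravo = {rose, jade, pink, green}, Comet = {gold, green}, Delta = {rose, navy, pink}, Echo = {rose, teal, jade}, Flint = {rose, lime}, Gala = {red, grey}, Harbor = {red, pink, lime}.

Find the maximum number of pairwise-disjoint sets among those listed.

Atlas, Comet, Flint, Gala are pairwise disjoint (Atlas={navy,pink}; Comet={gold,green}; Flint={rose,lime}; Gala={red,grey}).
Every remaining set overlaps one of these, and no 5 of the listed sets are pairwise disjoint, so 4 is the maximum.

4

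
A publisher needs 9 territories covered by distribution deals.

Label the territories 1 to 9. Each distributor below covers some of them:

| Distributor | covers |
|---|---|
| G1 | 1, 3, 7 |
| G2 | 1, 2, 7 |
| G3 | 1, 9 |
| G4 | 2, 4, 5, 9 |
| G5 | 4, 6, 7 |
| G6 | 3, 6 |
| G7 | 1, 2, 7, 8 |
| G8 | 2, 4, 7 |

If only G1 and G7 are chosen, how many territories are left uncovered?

Union of G1, G7 = {1, 2, 3, 7, 8}.
Not covered: 4, 5, 6, 9 — 4 territories.

4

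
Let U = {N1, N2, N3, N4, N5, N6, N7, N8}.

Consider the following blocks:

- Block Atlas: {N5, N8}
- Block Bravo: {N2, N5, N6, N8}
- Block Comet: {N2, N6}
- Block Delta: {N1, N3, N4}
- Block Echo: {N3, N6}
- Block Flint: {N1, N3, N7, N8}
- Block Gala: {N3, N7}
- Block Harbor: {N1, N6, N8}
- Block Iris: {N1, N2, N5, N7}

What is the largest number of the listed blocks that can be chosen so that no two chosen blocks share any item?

3

Atlas, Comet, Gala are pairwise disjoint (Atlas={N5,N8}; Comet={N2,N6}; Gala={N3,N7}).
Every remaining block overlaps one of these, and no 4 of the listed blocks are pairwise disjoint, so 3 is the maximum.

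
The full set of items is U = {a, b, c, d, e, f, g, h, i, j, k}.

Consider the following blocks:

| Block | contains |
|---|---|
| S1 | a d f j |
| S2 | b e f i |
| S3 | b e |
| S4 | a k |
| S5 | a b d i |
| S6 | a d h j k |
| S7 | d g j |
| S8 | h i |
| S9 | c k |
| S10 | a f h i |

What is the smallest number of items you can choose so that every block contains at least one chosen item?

4

The 4 items {d, e, i, k} hit every block.
The blocks S1, S3, S8, S9 are pairwise disjoint, so any hitting set needs a separate item for each — at least 4. Hence 4 is optimal.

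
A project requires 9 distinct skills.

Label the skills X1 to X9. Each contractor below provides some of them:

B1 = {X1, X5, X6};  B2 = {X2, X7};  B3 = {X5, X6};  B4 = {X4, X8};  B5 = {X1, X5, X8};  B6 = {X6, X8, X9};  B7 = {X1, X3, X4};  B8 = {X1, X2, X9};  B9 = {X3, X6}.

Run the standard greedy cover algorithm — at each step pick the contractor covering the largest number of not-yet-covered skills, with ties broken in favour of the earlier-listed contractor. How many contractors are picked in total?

5

Greedy: pick B1 (covers 3 new) → pick B2 (covers 2 new) → pick B4 (covers 2 new) → pick B6 (covers 1 new) → pick B7 (covers 1 new). Total picks: 5.
(The true minimum cover uses only 4 contractors, so greedy is not optimal here.)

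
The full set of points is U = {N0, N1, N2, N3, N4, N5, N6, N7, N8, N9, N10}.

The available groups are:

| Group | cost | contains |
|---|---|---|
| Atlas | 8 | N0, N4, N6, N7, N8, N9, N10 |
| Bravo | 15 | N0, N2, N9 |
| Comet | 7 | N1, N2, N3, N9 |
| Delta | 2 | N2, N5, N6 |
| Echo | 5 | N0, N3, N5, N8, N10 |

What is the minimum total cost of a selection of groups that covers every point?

17

Atlas, Comet, Delta together cover every point (Atlas ∪ Comet ∪ Delta = {N0, N1, N2, N3, N4, N5, N6, N7, N8, N9, N10}); total cost 8 + 7 + 2 = 17.
The greedy pick Delta, Echo, Atlas, Comet costs 22; no covering selection beats 17.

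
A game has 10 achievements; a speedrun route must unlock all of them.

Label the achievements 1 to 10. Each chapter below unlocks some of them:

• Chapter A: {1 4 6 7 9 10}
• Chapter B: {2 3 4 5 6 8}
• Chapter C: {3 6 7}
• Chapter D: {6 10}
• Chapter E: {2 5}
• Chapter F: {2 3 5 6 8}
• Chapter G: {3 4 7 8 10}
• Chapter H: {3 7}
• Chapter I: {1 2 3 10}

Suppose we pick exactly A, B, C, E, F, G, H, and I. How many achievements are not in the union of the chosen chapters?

Union of A, B, C, E, F, G, H, I = {1, 2, 3, 4, 5, 6, 7, 8, 9, 10} — that's every achievement, so 0 are uncovered.

0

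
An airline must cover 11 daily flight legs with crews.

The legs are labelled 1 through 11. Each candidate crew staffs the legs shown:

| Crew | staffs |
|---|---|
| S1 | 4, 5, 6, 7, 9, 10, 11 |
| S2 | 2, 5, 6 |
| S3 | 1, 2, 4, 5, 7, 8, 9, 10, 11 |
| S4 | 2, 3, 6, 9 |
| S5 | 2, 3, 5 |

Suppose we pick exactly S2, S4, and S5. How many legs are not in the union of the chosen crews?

6

Union of S2, S4, S5 = {2, 3, 5, 6, 9}.
Not covered: 1, 4, 7, 8, 10, 11 — 6 legs.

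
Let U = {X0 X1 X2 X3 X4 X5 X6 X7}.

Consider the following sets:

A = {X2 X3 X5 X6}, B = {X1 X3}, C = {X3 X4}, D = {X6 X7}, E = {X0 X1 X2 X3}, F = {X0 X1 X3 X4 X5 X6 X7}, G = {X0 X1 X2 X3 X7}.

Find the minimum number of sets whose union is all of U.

F and G together: F ∪ G = {X0, X1, X2, X3, X4, X5, X6, X7} — every element is covered.
No single set has all 8 elements (the largest, F, has 7), so 2 is optimal.

2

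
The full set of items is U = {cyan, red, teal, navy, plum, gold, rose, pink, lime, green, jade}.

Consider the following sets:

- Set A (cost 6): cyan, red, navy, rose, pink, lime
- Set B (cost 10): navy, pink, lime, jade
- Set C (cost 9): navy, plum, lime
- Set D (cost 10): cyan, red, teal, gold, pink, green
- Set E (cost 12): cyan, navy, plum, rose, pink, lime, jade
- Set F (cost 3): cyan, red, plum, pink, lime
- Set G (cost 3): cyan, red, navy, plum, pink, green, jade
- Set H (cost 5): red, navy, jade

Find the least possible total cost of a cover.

A, D, G together cover every item (A ∪ D ∪ G = {cyan, red, teal, navy, plum, gold, rose, pink, lime, green, jade}); total cost 6 + 10 + 3 = 19.
No covering selection has total cost below 19.

19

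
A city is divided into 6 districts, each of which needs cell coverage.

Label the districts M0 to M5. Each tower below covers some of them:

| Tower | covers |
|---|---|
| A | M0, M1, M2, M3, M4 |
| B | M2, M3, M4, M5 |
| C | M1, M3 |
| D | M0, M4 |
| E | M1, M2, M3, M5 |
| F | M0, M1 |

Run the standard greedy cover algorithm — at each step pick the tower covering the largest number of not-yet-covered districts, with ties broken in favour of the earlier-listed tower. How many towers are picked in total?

2

Greedy: pick A (covers 5 new) → pick B (covers 1 new). Total picks: 2.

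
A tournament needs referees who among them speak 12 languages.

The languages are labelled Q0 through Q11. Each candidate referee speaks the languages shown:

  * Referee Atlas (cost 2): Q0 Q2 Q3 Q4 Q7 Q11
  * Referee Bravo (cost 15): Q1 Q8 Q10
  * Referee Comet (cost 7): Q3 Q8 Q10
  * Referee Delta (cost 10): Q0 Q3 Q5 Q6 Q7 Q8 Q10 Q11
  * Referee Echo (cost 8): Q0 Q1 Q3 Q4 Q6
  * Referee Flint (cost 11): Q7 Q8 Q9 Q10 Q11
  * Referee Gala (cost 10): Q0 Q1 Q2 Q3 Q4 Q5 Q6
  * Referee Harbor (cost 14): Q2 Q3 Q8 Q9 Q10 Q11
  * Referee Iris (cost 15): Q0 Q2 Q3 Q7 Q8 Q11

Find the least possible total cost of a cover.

21

Flint, Gala together cover every language (Flint ∪ Gala = {Q0, Q1, Q2, Q3, Q4, Q5, Q6, Q7, Q8, Q9, Q10, Q11}); total cost 11 + 10 = 21.
The greedy pick Atlas, Delta, Echo, Flint costs 31; no covering selection beats 21.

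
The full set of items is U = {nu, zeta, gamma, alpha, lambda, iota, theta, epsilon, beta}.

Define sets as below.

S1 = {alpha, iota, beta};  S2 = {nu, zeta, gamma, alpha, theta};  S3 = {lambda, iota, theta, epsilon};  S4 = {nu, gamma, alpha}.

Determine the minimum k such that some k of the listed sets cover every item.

S1 and S2 and S3 together: S1 ∪ S2 ∪ S3 = {nu, zeta, gamma, alpha, lambda, iota, theta, epsilon, beta} — every item is covered.
Only S2 contains zeta, so S2 is forced; the remaining 4 items need at least 2 more sets (each remaining set adds at most 3) — so at least 3 sets are needed, and 3 is optimal.

3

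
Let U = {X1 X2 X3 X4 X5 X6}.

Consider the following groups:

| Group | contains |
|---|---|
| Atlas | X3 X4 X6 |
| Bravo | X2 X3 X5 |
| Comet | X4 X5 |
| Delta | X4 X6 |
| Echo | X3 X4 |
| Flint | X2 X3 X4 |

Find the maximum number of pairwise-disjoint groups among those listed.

Bravo, Delta are pairwise disjoint (Bravo={X2,X3,X5}; Delta={X4,X6}).
Every remaining group overlaps one of these, and no 3 of the listed groups are pairwise disjoint, so 2 is the maximum.

2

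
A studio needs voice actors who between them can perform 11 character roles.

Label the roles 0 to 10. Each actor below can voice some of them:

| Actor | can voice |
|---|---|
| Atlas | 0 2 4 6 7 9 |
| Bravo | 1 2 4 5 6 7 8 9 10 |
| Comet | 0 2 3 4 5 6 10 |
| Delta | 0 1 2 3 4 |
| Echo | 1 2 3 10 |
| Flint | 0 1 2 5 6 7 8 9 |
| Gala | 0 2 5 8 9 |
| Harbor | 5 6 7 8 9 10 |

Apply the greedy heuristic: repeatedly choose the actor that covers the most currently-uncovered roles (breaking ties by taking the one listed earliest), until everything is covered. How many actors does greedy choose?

2

Greedy: pick Bravo (covers 9 new) → pick Comet (covers 2 new). Total picks: 2.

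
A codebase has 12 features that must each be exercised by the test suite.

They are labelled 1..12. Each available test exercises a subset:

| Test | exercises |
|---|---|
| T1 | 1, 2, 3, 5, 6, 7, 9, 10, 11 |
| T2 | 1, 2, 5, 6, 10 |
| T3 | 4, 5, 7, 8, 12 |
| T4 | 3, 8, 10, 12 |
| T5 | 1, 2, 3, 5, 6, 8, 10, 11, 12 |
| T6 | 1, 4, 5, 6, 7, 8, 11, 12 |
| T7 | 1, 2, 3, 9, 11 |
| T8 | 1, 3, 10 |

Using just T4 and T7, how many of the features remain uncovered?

Union of T4, T7 = {1, 2, 3, 8, 9, 10, 11, 12}.
Not covered: 4, 5, 6, 7 — 4 features.

4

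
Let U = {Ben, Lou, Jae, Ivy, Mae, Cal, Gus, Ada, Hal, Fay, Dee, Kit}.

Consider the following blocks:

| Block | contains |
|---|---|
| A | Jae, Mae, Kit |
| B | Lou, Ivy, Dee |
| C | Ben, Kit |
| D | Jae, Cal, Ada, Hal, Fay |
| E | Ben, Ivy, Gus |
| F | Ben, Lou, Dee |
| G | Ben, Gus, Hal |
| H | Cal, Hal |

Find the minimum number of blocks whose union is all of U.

Take {A, B, D, G}. Their union is {Ben, Lou, Jae, Ivy, Mae, Cal, Gus, Ada, Hal, Fay, Dee, Kit}, which is all 12 items.
Only A contains Mae, so A is forced; the remaining 9 items need at least 3 more blocks (each remaining block adds at most 4) — so at least 4 blocks are needed, and 4 is optimal.

4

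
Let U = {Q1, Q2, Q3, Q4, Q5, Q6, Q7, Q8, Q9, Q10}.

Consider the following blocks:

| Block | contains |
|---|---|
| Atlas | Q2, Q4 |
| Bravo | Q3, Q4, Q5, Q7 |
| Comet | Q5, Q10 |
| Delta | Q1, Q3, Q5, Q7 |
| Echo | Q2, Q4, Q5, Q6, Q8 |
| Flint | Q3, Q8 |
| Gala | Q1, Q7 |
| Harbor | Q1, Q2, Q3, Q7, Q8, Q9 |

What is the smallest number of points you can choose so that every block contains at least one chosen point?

H = {Q4, Q5, Q7, Q8} meets every block (each contains at least one member of H), and |H| = 4.
The blocks Atlas, Comet, Flint, Gala are pairwise disjoint, so any hitting set needs a separate point for each — at least 4. Hence 4 is optimal.

4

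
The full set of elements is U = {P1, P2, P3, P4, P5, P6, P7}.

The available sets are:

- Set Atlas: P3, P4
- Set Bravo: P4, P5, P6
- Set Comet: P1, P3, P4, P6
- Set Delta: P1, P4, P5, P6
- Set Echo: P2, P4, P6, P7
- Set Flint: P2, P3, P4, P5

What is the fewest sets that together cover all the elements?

3

Take {Comet, Echo, Flint}. Their union is {P1, P2, P3, P4, P5, P6, P7}, which is all 7 elements.
Only Echo contains P7, so Echo is forced; the remaining 3 elements need at least 2 more sets (each remaining set adds at most 2) — so at least 3 sets are needed, and 3 is optimal.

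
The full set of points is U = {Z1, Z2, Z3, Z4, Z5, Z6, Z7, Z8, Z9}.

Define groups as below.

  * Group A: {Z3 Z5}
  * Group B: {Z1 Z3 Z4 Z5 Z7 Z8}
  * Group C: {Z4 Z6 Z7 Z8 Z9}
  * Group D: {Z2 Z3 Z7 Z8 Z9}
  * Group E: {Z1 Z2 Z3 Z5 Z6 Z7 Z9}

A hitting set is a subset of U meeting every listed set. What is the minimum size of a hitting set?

Take H = {Z5, Z9}. Each listed group contains at least one of these, so H is a hitting set of size 2.
The groups A, C are pairwise disjoint, so any hitting set needs a separate point for each — at least 2. Hence 2 is optimal.

2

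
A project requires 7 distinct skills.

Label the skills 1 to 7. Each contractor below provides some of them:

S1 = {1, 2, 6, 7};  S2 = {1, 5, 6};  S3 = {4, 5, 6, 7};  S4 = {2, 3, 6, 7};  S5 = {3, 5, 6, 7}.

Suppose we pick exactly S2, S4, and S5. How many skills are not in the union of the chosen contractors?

Union of S2, S4, S5 = {1, 2, 3, 5, 6, 7}.
Not covered: 4 — 1 skill.

1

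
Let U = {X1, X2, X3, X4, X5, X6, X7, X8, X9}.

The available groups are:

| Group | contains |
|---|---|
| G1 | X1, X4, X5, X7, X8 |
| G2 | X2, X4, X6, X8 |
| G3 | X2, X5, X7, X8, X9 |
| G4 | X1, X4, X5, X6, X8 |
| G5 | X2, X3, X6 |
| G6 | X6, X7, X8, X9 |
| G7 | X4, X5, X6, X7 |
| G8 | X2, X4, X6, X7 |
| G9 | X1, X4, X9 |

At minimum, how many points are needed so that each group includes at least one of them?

3

Take H = {X4, X6, X8}. Each listed group contains at least one of these, so H is a hitting set of size 3.
No choice of 2 points meets every group, so 3 is the minimum.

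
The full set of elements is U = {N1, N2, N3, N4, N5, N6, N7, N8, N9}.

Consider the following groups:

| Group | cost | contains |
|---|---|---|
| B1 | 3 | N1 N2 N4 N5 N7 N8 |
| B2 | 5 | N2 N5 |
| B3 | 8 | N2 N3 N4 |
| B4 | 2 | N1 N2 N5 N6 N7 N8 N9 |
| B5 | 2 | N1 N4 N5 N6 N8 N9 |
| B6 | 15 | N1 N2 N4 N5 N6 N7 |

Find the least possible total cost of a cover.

B3, B4 together cover every element (B3 ∪ B4 = {N1, N2, N3, N4, N5, N6, N7, N8, N9}); total cost 8 + 2 = 10.
The greedy pick B4, B5, B3 costs 12; no covering selection beats 10.

10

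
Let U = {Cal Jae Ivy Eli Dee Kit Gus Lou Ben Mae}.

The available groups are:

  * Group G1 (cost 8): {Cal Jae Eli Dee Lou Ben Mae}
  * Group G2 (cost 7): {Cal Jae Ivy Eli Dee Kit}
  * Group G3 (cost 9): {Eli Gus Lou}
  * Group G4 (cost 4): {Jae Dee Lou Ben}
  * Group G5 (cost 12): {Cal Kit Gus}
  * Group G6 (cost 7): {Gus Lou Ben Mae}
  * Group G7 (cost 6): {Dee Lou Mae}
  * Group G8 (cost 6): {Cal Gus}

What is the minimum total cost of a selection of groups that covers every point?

14

G2, G6 together cover every point (G2 ∪ G6 = {Cal, Jae, Ivy, Eli, Dee, Kit, Gus, Lou, Ben, Mae}); total cost 7 + 7 = 14.
The greedy pick G4, G2, G6 costs 18; no covering selection beats 14.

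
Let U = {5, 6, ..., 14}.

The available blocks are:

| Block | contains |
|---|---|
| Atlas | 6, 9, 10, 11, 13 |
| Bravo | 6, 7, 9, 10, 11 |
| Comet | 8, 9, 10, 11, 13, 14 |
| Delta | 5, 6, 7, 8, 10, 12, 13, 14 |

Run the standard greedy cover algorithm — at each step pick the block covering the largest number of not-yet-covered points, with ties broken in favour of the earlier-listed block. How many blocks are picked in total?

2

Greedy: pick Delta (covers 8 new) → pick Atlas (covers 2 new). Total picks: 2.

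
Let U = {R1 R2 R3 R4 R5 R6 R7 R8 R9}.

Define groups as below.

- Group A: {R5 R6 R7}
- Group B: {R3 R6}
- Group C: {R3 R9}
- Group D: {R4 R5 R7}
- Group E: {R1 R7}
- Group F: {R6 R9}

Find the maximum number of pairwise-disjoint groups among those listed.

B, E are pairwise disjoint (B={R3,R6}; E={R1,R7}).
Every remaining group overlaps one of these, and no 3 of the listed groups are pairwise disjoint, so 2 is the maximum.

2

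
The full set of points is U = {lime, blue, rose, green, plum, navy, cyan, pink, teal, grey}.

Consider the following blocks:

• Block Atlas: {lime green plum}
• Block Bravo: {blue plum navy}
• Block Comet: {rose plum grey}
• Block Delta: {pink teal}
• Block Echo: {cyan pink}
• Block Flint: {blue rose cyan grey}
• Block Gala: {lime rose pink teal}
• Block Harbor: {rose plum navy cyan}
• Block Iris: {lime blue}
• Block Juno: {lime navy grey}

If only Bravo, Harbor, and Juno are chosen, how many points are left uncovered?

3

Union of Bravo, Harbor, Juno = {lime, blue, rose, plum, navy, cyan, grey}.
Not covered: green, pink, teal — 3 points.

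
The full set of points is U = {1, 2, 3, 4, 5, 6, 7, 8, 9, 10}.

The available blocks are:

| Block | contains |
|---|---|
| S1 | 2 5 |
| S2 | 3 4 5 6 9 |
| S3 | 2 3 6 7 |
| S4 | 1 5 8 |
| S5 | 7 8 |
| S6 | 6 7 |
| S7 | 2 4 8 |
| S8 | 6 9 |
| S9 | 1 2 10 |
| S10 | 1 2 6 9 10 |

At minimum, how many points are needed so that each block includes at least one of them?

3

The 3 points {2, 6, 8} hit every block.
The blocks S5, S8, S9 are pairwise disjoint, so any hitting set needs a separate point for each — at least 3. Hence 3 is optimal.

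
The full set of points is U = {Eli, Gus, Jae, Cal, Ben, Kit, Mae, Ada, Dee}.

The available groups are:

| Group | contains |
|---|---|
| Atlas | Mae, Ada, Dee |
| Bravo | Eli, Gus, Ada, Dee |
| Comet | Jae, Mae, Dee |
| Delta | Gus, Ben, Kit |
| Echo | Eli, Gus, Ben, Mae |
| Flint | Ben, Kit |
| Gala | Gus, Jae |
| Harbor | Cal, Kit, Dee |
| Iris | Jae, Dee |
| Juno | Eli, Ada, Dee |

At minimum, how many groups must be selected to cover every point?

Bravo, Comet, Echo, and Harbor cover everything between them: the union {Eli, Gus, Jae, Cal, Ben, Kit, Mae, Ada, Dee} is all of U.
No 3 of the 10 groups cover everything (all 120 combinations miss at least one point), so 4 is optimal.

4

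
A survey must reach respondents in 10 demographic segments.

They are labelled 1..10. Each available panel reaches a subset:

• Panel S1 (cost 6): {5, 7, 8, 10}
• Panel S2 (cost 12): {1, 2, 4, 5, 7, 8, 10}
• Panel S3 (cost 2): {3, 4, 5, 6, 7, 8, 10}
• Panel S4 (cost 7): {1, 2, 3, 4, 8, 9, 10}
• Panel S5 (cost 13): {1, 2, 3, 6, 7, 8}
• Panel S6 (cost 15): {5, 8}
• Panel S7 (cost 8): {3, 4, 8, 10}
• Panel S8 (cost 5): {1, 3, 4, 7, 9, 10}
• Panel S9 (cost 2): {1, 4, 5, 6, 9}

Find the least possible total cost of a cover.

9

S3, S4 together cover every segment (S3 ∪ S4 = {1, 2, 3, 4, 5, 6, 7, 8, 9, 10}); total cost 2 + 7 = 9.
The greedy pick S3, S9, S4 costs 11; no covering selection beats 9.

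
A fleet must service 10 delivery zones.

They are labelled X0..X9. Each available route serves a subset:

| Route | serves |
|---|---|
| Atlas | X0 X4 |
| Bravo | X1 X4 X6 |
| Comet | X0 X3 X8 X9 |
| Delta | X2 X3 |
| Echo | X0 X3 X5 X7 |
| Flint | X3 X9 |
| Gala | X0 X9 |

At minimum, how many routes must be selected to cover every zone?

Take {Bravo, Comet, Delta, Echo}. Their union is {X0, X1, X2, X3, X4, X5, X6, X7, X8, X9}, which is all 10 zones.
Only Delta contains X2, so Delta is forced; the remaining 8 zones need at least 3 more routes (each remaining route adds at most 3) — so at least 4 routes are needed, and 4 is optimal.

4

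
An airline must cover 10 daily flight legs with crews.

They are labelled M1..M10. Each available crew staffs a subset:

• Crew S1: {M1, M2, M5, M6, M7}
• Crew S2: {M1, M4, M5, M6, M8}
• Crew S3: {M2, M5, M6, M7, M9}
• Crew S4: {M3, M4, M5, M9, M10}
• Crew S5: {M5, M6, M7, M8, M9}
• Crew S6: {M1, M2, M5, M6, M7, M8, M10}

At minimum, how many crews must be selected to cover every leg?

2

Take {S4, S6}. Their union is {M1, M2, M3, M4, M5, M6, M7, M8, M9, M10}, which is all 10 legs.
No single crew has all 10 legs (the largest, S6, has 7), so 2 is optimal.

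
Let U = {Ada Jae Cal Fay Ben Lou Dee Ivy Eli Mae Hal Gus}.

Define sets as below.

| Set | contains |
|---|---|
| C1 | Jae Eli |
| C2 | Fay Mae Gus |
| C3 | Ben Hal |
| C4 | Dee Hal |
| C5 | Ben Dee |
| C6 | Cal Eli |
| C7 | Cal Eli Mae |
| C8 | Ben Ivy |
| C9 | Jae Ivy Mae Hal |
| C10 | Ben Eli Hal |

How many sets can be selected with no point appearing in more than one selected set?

4

C1, C2, C4, C8 are pairwise disjoint (C1={Jae,Eli}; C2={Fay,Mae,Gus}; C4={Dee,Hal}; C8={Ben,Ivy}).
Every remaining set overlaps one of these, and no 5 of the listed sets are pairwise disjoint, so 4 is the maximum.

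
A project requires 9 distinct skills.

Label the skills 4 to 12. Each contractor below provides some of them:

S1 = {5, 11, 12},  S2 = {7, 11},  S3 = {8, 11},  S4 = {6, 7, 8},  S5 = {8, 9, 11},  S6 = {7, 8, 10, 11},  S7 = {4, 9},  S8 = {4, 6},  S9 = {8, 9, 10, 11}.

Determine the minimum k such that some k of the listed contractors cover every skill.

Take {S1, S2, S8, S9}. Their union is {4, 5, 6, 7, 8, 9, 10, 11, 12}, which is all 9 skills.
No 3 of the 9 contractors cover everything (all 84 combinations miss at least one skill), so 4 is optimal.

4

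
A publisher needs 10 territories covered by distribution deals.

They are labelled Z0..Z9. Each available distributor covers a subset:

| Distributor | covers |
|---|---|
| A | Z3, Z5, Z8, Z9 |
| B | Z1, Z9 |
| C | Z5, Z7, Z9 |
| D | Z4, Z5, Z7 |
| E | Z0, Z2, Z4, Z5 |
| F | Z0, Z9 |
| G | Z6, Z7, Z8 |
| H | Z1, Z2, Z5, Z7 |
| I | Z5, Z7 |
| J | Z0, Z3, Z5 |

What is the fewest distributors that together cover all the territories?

4

Take {A, E, G, H}. Their union is {Z0, Z1, Z2, Z3, Z4, Z5, Z6, Z7, Z8, Z9}, which is all 10 territories.
No 3 of the 10 distributors cover everything (all 120 combinations miss at least one territory), so 4 is optimal.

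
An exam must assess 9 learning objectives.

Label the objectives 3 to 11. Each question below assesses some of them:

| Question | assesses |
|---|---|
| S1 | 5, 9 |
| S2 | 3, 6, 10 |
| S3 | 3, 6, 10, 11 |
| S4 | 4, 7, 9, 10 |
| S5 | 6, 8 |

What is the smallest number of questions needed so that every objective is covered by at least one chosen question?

S1 and S3 and S4 and S5 together: S1 ∪ S3 ∪ S4 ∪ S5 = {3, 4, 5, 6, 7, 8, 9, 10, 11} — every objective is covered.
No 3 of the 5 questions cover everything (all 10 combinations miss at least one objective), so 4 is optimal.

4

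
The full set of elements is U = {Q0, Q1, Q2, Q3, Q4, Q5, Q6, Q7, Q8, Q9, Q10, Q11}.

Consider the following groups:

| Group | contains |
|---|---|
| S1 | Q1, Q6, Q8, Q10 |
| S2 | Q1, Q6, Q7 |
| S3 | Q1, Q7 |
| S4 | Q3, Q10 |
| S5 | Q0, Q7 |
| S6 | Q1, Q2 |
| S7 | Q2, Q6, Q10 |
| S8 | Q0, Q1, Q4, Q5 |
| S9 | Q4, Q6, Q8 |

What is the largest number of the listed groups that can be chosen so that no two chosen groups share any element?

4

S4, S5, S6, S9 are pairwise disjoint (S4={Q3,Q10}; S5={Q0,Q7}; S6={Q1,Q2}; S9={Q4,Q6,Q8}).
Every remaining group overlaps one of these, and no 5 of the listed groups are pairwise disjoint, so 4 is the maximum.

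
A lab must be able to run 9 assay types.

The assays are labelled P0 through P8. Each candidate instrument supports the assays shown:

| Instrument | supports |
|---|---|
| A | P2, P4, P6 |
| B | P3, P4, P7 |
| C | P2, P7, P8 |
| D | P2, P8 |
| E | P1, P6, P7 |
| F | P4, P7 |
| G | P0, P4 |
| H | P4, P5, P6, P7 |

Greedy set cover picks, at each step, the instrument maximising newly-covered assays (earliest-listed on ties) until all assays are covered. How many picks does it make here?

5

Greedy: pick H (covers 4 new) → pick C (covers 2 new) → pick B (covers 1 new) → pick E (covers 1 new) → pick G (covers 1 new). Total picks: 5.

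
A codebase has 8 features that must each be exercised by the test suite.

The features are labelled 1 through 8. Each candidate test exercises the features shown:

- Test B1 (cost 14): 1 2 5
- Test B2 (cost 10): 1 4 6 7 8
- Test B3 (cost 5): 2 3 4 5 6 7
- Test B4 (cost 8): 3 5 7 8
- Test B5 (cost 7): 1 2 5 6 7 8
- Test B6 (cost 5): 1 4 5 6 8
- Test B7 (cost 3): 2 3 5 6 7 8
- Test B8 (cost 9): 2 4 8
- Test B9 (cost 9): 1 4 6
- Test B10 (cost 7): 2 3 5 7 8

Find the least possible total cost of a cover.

B6, B7 together cover every feature (B6 ∪ B7 = {1, 2, 3, 4, 5, 6, 7, 8}); total cost 5 + 3 = 8.
No covering selection has total cost below 8.

8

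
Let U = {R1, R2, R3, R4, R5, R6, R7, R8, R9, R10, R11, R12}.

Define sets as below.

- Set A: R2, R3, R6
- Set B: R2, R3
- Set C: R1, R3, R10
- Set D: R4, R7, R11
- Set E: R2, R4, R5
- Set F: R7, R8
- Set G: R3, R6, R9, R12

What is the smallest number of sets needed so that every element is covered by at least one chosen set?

Take {C, D, E, F, G}. Their union is {R1, R2, R3, R4, R5, R6, R7, R8, R9, R10, R11, R12}, which is all 12 elements.
No 4 of the 7 sets cover everything (all 35 combinations miss at least one element), so 5 is optimal.

5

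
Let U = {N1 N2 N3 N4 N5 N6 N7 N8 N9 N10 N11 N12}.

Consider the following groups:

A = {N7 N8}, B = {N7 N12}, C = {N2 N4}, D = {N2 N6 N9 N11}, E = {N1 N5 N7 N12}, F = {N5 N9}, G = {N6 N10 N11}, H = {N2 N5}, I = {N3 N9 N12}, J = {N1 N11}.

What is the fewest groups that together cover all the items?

A and C and E and G and I together: A ∪ C ∪ E ∪ G ∪ I = {N1, N2, N3, N4, N5, N6, N7, N8, N9, N10, N11, N12} — every item is covered.
No 4 of the 10 groups cover everything (all 210 combinations miss at least one item), so 5 is optimal.

5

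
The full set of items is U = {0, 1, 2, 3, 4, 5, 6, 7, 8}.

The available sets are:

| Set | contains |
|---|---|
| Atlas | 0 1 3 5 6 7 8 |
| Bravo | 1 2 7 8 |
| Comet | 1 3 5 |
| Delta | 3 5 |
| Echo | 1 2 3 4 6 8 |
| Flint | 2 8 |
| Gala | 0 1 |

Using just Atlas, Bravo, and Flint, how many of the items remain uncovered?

Union of Atlas, Bravo, Flint = {0, 1, 2, 3, 5, 6, 7, 8}.
Not covered: 4 — 1 item.

1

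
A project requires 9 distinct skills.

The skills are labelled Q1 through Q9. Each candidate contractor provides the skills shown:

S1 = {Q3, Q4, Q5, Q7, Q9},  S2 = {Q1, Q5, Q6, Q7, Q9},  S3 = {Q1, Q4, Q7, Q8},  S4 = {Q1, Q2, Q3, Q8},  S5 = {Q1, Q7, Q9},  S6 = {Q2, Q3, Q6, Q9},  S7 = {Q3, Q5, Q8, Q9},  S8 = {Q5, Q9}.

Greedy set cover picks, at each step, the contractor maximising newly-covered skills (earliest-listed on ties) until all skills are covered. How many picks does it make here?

Greedy: pick S1 (covers 5 new) → pick S4 (covers 3 new) → pick S2 (covers 1 new). Total picks: 3.

3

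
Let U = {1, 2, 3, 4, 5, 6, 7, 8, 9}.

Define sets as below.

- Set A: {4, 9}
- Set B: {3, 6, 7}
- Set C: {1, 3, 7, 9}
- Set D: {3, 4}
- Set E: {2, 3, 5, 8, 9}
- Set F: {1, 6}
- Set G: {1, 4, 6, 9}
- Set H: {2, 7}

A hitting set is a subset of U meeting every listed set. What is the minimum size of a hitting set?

4

T = {2, 4, 6, 7} meets every set (each contains at least one member of T), and |T| = 4.
No choice of 3 elements meets every set, so 4 is the minimum.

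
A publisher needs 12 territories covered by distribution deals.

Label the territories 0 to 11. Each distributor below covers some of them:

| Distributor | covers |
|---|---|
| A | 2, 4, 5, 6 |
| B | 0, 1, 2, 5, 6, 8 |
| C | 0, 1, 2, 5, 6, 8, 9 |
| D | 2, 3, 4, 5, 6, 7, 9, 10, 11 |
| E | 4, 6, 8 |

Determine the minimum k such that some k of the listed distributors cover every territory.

2

B and D together: B ∪ D = {0, 1, 2, 3, 4, 5, 6, 7, 8, 9, 10, 11} — every territory is covered.
No single distributor has all 12 territories (the largest, D, has 9), so 2 is optimal.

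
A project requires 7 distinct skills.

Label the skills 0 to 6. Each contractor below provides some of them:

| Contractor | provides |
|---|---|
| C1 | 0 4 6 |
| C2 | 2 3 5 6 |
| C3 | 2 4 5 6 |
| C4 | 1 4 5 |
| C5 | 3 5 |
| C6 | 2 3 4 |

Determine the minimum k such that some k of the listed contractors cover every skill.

Take {C1, C2, C4}. Their union is {0, 1, 2, 3, 4, 5, 6}, which is all 7 skills.
Only C1 contains 0, so C1 is forced; the remaining 4 skills need at least 2 more contractors (each remaining contractor adds at most 3) — so at least 3 contractors are needed, and 3 is optimal.

3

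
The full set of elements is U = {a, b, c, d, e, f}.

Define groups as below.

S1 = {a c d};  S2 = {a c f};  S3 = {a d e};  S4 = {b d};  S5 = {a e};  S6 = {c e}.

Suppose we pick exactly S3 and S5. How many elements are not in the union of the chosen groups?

3

Union of S3, S5 = {a, d, e}.
Not covered: b, c, f — 3 elements.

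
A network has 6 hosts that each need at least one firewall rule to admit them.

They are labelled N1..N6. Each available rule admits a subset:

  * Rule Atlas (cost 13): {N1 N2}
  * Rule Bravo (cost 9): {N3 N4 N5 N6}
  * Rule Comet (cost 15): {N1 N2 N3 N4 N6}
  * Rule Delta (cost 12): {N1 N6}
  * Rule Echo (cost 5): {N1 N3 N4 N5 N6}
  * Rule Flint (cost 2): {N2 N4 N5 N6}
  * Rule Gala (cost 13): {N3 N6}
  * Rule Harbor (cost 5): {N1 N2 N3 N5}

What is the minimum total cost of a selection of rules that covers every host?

Flint, Harbor together cover every host (Flint ∪ Harbor = {N1, N2, N3, N4, N5, N6}); total cost 2 + 5 = 7.
No covering selection has total cost below 7.

7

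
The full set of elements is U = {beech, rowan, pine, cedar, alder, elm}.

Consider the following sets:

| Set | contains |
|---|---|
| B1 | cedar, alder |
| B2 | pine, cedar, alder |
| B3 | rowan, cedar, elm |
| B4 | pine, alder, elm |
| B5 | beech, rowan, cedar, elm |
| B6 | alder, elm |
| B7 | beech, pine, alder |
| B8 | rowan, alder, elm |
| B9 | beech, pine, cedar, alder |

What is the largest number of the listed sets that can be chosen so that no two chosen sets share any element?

2

B3, B7 are pairwise disjoint (B3={rowan,cedar,elm}; B7={beech,pine,alder}).
Every remaining set overlaps one of these, and no 3 of the listed sets are pairwise disjoint, so 2 is the maximum.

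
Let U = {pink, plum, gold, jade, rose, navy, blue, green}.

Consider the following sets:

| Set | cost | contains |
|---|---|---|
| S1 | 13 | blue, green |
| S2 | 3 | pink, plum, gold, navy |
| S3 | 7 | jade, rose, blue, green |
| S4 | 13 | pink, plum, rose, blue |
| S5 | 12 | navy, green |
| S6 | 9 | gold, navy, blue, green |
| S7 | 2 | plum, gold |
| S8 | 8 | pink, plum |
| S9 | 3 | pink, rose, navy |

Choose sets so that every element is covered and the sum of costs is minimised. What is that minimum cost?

10

S2, S3 together cover every element (S2 ∪ S3 = {pink, plum, gold, jade, rose, navy, blue, green}); total cost 3 + 7 = 10.
No covering selection has total cost below 10.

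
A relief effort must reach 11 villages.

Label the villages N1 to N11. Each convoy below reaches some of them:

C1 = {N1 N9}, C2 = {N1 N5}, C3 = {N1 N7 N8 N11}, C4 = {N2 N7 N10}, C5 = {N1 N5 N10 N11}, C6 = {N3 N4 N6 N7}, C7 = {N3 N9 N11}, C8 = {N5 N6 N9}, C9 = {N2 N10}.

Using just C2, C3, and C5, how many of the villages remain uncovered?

Union of C2, C3, C5 = {N1, N5, N7, N8, N10, N11}.
Not covered: N2, N3, N4, N6, N9 — 5 villages.

5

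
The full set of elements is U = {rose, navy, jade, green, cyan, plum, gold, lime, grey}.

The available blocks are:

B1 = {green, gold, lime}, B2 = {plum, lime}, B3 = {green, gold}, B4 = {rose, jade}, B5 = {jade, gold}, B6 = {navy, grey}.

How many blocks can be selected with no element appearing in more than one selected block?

4

B2, B3, B4, B6 are pairwise disjoint (B2={plum,lime}; B3={green,gold}; B4={rose,jade}; B6={navy,grey}).
Every remaining block overlaps one of these, and no 5 of the listed blocks are pairwise disjoint, so 4 is the maximum.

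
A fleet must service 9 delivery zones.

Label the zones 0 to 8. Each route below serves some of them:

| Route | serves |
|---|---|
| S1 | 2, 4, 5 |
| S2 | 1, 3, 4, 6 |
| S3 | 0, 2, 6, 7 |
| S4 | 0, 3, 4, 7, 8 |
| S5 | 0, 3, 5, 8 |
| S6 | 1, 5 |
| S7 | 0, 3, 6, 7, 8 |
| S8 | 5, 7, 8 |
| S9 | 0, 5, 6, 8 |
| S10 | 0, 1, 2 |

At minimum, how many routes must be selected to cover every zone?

3

Take {S1, S7, S10}. Their union is {0, 1, 2, 3, 4, 5, 6, 7, 8}, which is all 9 zones.
No 2 of the 10 routes cover everything (all 45 combinations miss at least one zone), so 3 is optimal.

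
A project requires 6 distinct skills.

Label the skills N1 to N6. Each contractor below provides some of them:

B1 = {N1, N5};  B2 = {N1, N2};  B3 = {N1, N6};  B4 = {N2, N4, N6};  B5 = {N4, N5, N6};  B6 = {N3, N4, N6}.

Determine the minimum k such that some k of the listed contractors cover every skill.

B1 and B4 and B6 together: B1 ∪ B4 ∪ B6 = {N1, N2, N3, N4, N5, N6} — every skill is covered.
Only B6 contains N3, so B6 is forced; the remaining 3 skills need at least 2 more contractors (each remaining contractor adds at most 2) — so at least 3 contractors are needed, and 3 is optimal.

3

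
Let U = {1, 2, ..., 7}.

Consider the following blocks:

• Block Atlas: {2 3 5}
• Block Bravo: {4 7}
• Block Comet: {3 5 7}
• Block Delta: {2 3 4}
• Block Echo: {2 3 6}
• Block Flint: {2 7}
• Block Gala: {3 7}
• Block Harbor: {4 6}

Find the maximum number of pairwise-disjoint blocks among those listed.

Comet, Harbor are pairwise disjoint (Comet={3,5,7}; Harbor={4,6}).
Every remaining block overlaps one of these, and no 3 of the listed blocks are pairwise disjoint, so 2 is the maximum.

2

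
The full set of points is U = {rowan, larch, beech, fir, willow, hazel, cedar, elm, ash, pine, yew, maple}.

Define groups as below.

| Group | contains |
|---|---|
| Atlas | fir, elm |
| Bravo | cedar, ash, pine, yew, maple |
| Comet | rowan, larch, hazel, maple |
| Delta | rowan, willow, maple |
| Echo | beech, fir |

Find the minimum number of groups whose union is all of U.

Take {Atlas, Bravo, Comet, Delta, Echo}. Their union is {rowan, larch, beech, fir, willow, hazel, cedar, elm, ash, pine, yew, maple}, which is all 12 points.
No 4 of the 5 groups cover everything (all 5 combinations miss at least one point), so 5 is optimal.

5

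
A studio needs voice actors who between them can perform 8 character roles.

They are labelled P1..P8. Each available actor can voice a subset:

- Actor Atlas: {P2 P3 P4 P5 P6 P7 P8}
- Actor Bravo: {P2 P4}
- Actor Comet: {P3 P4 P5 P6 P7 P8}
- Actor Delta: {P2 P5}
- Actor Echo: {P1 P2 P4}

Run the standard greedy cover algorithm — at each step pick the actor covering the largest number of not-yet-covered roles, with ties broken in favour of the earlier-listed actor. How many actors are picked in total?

Greedy: pick Atlas (covers 7 new) → pick Echo (covers 1 new). Total picks: 2.

2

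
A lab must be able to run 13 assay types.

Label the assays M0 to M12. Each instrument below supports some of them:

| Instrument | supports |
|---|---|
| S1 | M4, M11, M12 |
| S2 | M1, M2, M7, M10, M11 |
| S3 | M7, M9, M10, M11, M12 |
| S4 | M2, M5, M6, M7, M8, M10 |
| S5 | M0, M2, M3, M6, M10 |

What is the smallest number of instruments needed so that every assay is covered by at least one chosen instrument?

S1 and S2 and S3 and S4 and S5 together: S1 ∪ S2 ∪ S3 ∪ S4 ∪ S5 = {M0, M1, M2, M3, M4, M5, M6, M7, M8, M9, M10, M11, M12} — every assay is covered.
No 4 of the 5 instruments cover everything (all 5 combinations miss at least one assay), so 5 is optimal.

5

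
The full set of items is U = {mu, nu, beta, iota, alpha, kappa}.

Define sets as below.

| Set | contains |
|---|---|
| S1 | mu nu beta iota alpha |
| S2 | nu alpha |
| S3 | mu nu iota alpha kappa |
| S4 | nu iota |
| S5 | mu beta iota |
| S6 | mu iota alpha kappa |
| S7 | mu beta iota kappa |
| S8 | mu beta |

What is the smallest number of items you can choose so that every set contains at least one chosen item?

2

H = {mu, nu} meets every set (each contains at least one member of H), and |H| = 2.
The sets S2, S5 are pairwise disjoint, so any hitting set needs a separate item for each — at least 2. Hence 2 is optimal.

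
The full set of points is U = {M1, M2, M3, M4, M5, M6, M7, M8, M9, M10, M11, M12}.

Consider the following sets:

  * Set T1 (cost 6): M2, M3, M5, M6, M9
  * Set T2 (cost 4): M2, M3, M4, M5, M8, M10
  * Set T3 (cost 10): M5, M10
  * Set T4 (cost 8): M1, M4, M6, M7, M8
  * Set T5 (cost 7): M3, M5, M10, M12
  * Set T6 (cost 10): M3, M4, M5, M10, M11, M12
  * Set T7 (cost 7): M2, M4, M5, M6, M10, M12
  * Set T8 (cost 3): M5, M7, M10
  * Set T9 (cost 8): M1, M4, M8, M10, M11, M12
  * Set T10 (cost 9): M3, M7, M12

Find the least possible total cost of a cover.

17

T1, T8, T9 together cover every point (T1 ∪ T8 ∪ T9 = {M1, M2, M3, M4, M5, M6, M7, M8, M9, M10, M11, M12}); total cost 6 + 3 + 8 = 17.
The greedy pick T2, T4, T9, T1 costs 26; no covering selection beats 17.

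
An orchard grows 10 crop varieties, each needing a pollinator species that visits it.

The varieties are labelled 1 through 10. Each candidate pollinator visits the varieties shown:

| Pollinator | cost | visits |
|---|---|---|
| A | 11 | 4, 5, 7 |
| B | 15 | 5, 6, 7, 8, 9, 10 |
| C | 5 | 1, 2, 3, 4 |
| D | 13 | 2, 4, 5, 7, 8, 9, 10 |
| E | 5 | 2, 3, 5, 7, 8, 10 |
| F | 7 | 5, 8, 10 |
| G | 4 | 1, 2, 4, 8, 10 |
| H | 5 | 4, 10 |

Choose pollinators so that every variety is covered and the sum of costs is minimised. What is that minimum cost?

20

B, C together cover every variety (B ∪ C = {1, 2, 3, 4, 5, 6, 7, 8, 9, 10}); total cost 15 + 5 = 20.
The greedy pick G, E, B costs 24; no covering selection beats 20.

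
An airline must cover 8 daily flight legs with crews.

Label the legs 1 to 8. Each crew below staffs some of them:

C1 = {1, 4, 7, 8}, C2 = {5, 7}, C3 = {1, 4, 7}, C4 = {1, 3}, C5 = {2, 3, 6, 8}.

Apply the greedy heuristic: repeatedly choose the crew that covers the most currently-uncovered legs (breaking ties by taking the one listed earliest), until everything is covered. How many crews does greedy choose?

Greedy: pick C1 (covers 4 new) → pick C5 (covers 3 new) → pick C2 (covers 1 new). Total picks: 3.

3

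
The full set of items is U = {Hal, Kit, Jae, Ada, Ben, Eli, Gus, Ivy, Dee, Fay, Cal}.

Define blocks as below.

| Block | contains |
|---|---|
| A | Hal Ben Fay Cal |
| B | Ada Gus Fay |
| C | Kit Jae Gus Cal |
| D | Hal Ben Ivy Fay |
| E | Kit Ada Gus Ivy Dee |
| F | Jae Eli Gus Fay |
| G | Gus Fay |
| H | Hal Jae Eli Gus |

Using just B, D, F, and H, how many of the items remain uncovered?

Union of B, D, F, H = {Hal, Jae, Ada, Ben, Eli, Gus, Ivy, Fay}.
Not covered: Kit, Dee, Cal — 3 items.

3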